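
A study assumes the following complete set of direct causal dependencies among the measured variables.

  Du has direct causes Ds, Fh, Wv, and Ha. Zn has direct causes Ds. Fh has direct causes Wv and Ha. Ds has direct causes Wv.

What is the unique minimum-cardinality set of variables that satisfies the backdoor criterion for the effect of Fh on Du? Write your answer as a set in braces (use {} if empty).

Variables eligible for adjustment (non-descendants of Fh, excluding Fh and Du): {Ds, Ha, Wv, Zn}.
Backdoor paths from Fh to Du:
  P1: Fh <- Ha -> Du
  P2: Fh <- Wv -> Ds -> Du
  P3: Fh <- Wv -> Du
The empty set is not sufficient: P1 (Fh <- Ha -> Du) has no collider blocking it and no conditioned non-collider, so it is open.
Try {Ha, Wv}:
  P1: blocked at fork node Ha ∈ conditioning set.
  P2: blocked at fork node Wv ∈ conditioning set.
  P3: blocked at fork node Wv ∈ conditioning set.
{Ha, Wv} contains no descendant of Fh and blocks every backdoor path.
Every element of {Ha, Wv} is needed (dropping Ha leaves P1 open; dropping Wv leaves P2 open), so no proper subset is valid.
Among all size-2 subsets of the eligible variables, only {Ha, Wv} blocks every backdoor path, so it is the unique smallest valid adjustment set.

{Ha, Wv}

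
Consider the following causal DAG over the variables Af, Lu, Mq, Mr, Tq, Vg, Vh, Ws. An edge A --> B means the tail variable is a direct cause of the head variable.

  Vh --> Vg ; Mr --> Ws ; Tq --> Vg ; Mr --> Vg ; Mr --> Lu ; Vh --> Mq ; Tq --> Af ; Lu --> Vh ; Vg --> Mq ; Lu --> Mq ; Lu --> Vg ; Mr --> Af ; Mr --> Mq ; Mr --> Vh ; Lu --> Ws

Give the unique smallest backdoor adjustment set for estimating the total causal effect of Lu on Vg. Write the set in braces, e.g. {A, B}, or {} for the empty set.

{Mr}

Variables eligible for adjustment (non-descendants of Lu, excluding Lu and Vg): {Af, Mr, Tq}.
Backdoor paths from Lu to Vg:
  P1: Lu <- Mr -> Vh -> Vg
  P2: Lu <- Mr -> Vh -> Mq <- Vg
  P3: Lu <- Mr -> Vg
  P4: Lu <- Mr -> Mq <- Vh -> Vg
  P5: Lu <- Mr -> Mq <- Vg
  P6: Lu <- Mr -> Af <- Tq -> Vg
The empty set is not sufficient: P1 (Lu <- Mr -> Vh -> Vg) has no collider blocking it and no conditioned non-collider, so it is open.
Try {Mr}:
  P1: blocked at fork node Mr ∈ conditioning set.
  P2: blocked at fork node Mr ∈ conditioning set.
  P3: blocked at fork node Mr ∈ conditioning set.
  P4: blocked at fork node Mr ∈ conditioning set.
  P5: blocked at fork node Mr ∈ conditioning set.
  P6: blocked at fork node Mr ∈ conditioning set.
{Mr} contains no descendant of Lu and blocks every backdoor path.
No other singleton works — e.g. {Tq} leaves P1 open — so {Mr} is the unique smallest valid adjustment set.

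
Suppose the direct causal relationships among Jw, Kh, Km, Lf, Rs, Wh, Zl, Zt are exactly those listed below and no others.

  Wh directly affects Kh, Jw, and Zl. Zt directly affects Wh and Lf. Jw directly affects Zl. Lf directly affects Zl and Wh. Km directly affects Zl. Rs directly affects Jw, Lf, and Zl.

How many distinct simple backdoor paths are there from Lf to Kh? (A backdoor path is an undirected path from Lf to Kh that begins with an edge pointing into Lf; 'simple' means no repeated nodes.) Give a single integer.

A backdoor path from Lf to Kh is any simple undirected path whose first edge points into Lf (i.e. leaves Lf via a parent).
Parents of Lf: {Rs, Zt}.
Enumerating:
  P1: Lf <- Rs -> Jw <- Wh -> Kh
  P2: Lf <- Rs -> Jw -> Zl <- Wh -> Kh
  P3: Lf <- Rs -> Zl <- Wh -> Kh
  P4: Lf <- Rs -> Zl <- Jw <- Wh -> Kh
  P5: Lf <- Zt -> Wh -> Kh
That exhausts the simple backdoor paths. Count: 5.

5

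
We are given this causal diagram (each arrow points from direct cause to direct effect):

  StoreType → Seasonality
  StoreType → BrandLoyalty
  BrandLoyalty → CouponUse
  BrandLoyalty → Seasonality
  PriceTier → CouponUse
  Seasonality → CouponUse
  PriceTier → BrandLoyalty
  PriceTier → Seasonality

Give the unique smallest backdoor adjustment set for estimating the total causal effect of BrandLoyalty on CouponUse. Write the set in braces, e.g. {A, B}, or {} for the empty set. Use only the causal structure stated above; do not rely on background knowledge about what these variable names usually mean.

{PriceTier, StoreType}

Variables eligible for adjustment (non-descendants of BrandLoyalty, excluding BrandLoyalty and CouponUse): {PriceTier, StoreType}.
Backdoor paths from BrandLoyalty to CouponUse:
  P1: BrandLoyalty <- StoreType -> Seasonality <- PriceTier -> CouponUse
  P2: BrandLoyalty <- StoreType -> Seasonality -> CouponUse
  P3: BrandLoyalty <- PriceTier -> Seasonality -> CouponUse
  P4: BrandLoyalty <- PriceTier -> CouponUse
The empty set is not sufficient: P2 (BrandLoyalty <- StoreType -> Seasonality -> CouponUse) has no collider blocking it and no conditioned non-collider, so it is open.
Try {PriceTier, StoreType}:
  P1: blocked at fork node StoreType ∈ conditioning set.
  P2: blocked at fork node StoreType ∈ conditioning set.
  P3: blocked at fork node PriceTier ∈ conditioning set.
  P4: blocked at fork node PriceTier ∈ conditioning set.
{PriceTier, StoreType} contains no descendant of BrandLoyalty and blocks every backdoor path.
Every element of {PriceTier, StoreType} is needed (dropping PriceTier leaves P3 open; dropping StoreType leaves P2 open), so no proper subset is valid.
Among all size-2 subsets of the eligible variables, only {PriceTier, StoreType} blocks every backdoor path, so it is the unique smallest valid adjustment set.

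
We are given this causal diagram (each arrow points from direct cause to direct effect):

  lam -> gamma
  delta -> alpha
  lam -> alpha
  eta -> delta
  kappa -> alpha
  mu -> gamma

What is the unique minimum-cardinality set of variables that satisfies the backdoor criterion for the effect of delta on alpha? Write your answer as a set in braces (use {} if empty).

Variables eligible for adjustment (non-descendants of delta, excluding delta and alpha): {eta, gamma, kappa, lam, mu}.
Backdoor paths from delta to alpha:
  (none)
With no backdoor paths the empty set already satisfies the criterion, and it is trivially minimal.

{}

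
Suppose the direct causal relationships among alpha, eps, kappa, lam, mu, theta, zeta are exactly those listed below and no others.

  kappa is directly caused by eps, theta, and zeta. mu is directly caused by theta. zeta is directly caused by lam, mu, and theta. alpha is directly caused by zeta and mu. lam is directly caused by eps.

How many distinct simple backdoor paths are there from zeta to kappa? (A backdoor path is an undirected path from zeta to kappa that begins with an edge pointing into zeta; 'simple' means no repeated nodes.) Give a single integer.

A backdoor path from zeta to kappa is any simple undirected path whose first edge points into zeta (i.e. leaves zeta via a parent).
Parents of zeta: {lam, mu, theta}.
Enumerating:
  P1: zeta <- theta -> kappa
  P2: zeta <- lam <- eps -> kappa
  P3: zeta <- mu <- theta -> kappa
That exhausts the simple backdoor paths. Count: 3.

3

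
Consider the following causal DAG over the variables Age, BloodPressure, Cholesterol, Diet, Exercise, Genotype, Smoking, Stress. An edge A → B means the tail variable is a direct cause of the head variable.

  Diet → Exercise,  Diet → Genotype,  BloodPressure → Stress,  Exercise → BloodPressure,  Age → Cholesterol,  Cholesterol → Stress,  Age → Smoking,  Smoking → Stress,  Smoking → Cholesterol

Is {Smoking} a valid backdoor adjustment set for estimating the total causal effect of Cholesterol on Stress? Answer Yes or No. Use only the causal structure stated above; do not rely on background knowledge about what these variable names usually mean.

Backdoor paths from Cholesterol to Stress (paths whose first edge points into Cholesterol):
  P1: Cholesterol <- Age -> Smoking -> Stress
  P2: Cholesterol <- Smoking -> Stress
Condition 1 (no descendant of Cholesterol in the set): holds — descendants of Cholesterol are {Stress}; none are in {Smoking}.
Condition 2 (every backdoor path blocked by {Smoking}):
  P1: blocked at chain node Smoking ∈ conditioning set.
  P2: blocked at fork node Smoking ∈ conditioning set.
{Smoking} satisfies the backdoor criterion.

Yes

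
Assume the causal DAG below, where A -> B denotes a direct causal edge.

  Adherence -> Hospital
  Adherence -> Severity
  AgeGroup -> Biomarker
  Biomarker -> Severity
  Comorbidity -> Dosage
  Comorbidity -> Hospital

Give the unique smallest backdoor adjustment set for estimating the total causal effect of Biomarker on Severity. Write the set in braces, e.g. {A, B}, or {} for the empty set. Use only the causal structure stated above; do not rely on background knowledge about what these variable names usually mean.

Variables eligible for adjustment (non-descendants of Biomarker, excluding Biomarker and Severity): {Adherence, AgeGroup, Comorbidity, Dosage, Hospital}.
Backdoor paths from Biomarker to Severity:
  (none)
With no backdoor paths the empty set already satisfies the criterion, and it is trivially minimal.

{}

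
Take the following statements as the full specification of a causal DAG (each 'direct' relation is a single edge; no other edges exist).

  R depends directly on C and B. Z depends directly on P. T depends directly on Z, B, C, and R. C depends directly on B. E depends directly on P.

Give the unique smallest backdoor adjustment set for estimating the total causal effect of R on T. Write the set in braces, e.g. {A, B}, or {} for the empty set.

Variables eligible for adjustment (non-descendants of R, excluding R and T): {B, C, E, P, Z}.
Backdoor paths from R to T:
  P1: R <- B -> C -> T
  P2: R <- B -> T
  P3: R <- C <- B -> T
  P4: R <- C -> T
The empty set is not sufficient: P1 (R <- B -> C -> T) has no collider blocking it and no conditioned non-collider, so it is open.
Try {B, C}:
  P1: blocked at fork node B ∈ conditioning set.
  P2: blocked at fork node B ∈ conditioning set.
  P3: blocked at chain node C ∈ conditioning set.
  P4: blocked at fork node C ∈ conditioning set.
{B, C} contains no descendant of R and blocks every backdoor path.
Every element of {B, C} is needed (dropping B leaves P2 open; dropping C leaves P4 open), so no proper subset is valid.
Among all size-2 subsets of the eligible variables, only {B, C} blocks every backdoor path, so it is the unique smallest valid adjustment set.

{B, C}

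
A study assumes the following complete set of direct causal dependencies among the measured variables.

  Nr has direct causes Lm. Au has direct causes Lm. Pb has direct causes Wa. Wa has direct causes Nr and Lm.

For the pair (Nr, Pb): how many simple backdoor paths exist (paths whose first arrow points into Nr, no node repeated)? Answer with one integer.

A backdoor path from Nr to Pb is any simple undirected path whose first edge points into Nr (i.e. leaves Nr via a parent).
Parents of Nr: {Lm}.
Enumerating:
  P1: Nr <- Lm -> Wa -> Pb
That exhausts the simple backdoor paths. Count: 1.

1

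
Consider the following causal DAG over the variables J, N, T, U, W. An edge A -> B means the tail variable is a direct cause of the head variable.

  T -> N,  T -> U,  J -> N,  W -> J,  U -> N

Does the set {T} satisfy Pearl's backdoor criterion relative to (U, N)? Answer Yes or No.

Backdoor paths from U to N (paths whose first edge points into U):
  P1: U <- T -> N
Condition 1 (no descendant of U in the set): holds — descendants of U are {N}; none are in {T}.
Condition 2 (every backdoor path blocked by {T}):
  P1: blocked at fork node T ∈ conditioning set.
{T} satisfies the backdoor criterion.

Yes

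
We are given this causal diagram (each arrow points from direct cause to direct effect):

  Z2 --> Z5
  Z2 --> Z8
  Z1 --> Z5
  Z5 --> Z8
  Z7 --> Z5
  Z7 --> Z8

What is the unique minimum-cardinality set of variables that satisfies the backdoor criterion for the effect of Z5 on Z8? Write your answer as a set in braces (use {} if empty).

{Z2, Z7}

Variables eligible for adjustment (non-descendants of Z5, excluding Z5 and Z8): {Z1, Z2, Z7}.
Backdoor paths from Z5 to Z8:
  P1: Z5 <- Z7 -> Z8
  P2: Z5 <- Z2 -> Z8
The empty set is not sufficient: P1 (Z5 <- Z7 -> Z8) has no collider blocking it and no conditioned non-collider, so it is open.
Try {Z2, Z7}:
  P1: blocked at fork node Z7 ∈ conditioning set.
  P2: blocked at fork node Z2 ∈ conditioning set.
{Z2, Z7} contains no descendant of Z5 and blocks every backdoor path.
Every element of {Z2, Z7} is needed (dropping Z2 leaves P2 open; dropping Z7 leaves P1 open), so no proper subset is valid.
Among all size-2 subsets of the eligible variables, only {Z2, Z7} blocks every backdoor path, so it is the unique smallest valid adjustment set.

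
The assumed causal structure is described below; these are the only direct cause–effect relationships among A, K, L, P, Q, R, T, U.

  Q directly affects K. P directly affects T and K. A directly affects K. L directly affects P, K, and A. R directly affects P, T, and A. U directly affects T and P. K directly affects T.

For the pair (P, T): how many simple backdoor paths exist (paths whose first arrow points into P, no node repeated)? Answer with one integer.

8

A backdoor path from P to T is any simple undirected path whose first edge points into P (i.e. leaves P via a parent).
Parents of P: {L, R, U}.
Enumerating:
  P1: P <- R -> A <- L -> K -> T
  P2: P <- R -> A -> K -> T
  P3: P <- R -> T
  P4: P <- U -> T
  P5: P <- L -> A <- R -> T
  P6: P <- L -> A -> K -> T
  P7: P <- L -> K <- A <- R -> T
  P8: P <- L -> K -> T
That exhausts the simple backdoor paths. Count: 8.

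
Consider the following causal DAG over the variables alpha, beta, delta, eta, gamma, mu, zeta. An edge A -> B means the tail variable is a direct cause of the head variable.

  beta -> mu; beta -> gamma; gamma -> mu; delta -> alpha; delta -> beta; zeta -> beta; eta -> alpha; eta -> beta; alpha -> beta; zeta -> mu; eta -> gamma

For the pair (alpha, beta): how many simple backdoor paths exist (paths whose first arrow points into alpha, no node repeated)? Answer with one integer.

5

A backdoor path from alpha to beta is any simple undirected path whose first edge points into alpha (i.e. leaves alpha via a parent).
Parents of alpha: {delta, eta}.
Enumerating:
  P1: alpha <- eta -> beta
  P2: alpha <- eta -> gamma <- beta
  P3: alpha <- eta -> gamma -> mu <- zeta -> beta
  P4: alpha <- eta -> gamma -> mu <- beta
  P5: alpha <- delta -> beta
That exhausts the simple backdoor paths. Count: 5.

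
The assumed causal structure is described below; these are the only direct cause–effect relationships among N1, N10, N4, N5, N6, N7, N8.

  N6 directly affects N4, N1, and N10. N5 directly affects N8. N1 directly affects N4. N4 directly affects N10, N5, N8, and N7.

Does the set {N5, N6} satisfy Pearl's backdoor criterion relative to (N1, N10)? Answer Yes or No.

Backdoor paths from N1 to N10 (paths whose first edge points into N1):
  P1: N1 <- N6 -> N4 -> N10
  P2: N1 <- N6 -> N10
Condition 1 (no descendant of N1 in the set): FAILS — N5 is a descendant of N1.
Condition 2 (every backdoor path blocked by {N5, N6}):
  P1: blocked at fork node N6 ∈ conditioning set.
  P2: blocked at fork node N6 ∈ conditioning set.
{N5, N6} does not satisfy the backdoor criterion.

No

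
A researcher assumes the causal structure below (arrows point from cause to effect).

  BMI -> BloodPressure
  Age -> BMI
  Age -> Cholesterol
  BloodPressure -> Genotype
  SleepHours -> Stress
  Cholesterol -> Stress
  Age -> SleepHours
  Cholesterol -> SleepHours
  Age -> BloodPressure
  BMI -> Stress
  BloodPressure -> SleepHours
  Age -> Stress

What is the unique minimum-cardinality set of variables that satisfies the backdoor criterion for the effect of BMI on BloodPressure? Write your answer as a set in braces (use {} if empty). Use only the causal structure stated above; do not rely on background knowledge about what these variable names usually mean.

{Age}

Variables eligible for adjustment (non-descendants of BMI, excluding BMI and BloodPressure): {Age, Cholesterol}.
Backdoor paths from BMI to BloodPressure:
  P1: BMI <- Age -> BloodPressure
  P2: BMI <- Age -> Cholesterol -> SleepHours <- BloodPressure
  P3: BMI <- Age -> Cholesterol -> Stress <- SleepHours <- BloodPressure
  P4: BMI <- Age -> SleepHours <- BloodPressure
  P5: BMI <- Age -> Stress <- Cholesterol -> SleepHours <- BloodPressure
  P6: BMI <- Age -> Stress <- SleepHours <- BloodPressure
The empty set is not sufficient: P1 (BMI <- Age -> BloodPressure) has no collider blocking it and no conditioned non-collider, so it is open.
Try {Age}:
  P1: blocked at fork node Age ∈ conditioning set.
  P2: blocked at fork node Age ∈ conditioning set.
  P3: blocked at fork node Age ∈ conditioning set.
  P4: blocked at fork node Age ∈ conditioning set.
  P5: blocked at fork node Age ∈ conditioning set.
  P6: blocked at fork node Age ∈ conditioning set.
{Age} contains no descendant of BMI and blocks every backdoor path.
No other singleton works — e.g. {Cholesterol} leaves P1 open — so {Age} is the unique smallest valid adjustment set.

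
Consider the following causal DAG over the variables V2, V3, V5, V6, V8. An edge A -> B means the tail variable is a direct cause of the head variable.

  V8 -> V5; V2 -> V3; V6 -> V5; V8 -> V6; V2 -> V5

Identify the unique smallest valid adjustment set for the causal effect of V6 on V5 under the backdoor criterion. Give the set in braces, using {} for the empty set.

Variables eligible for adjustment (non-descendants of V6, excluding V6 and V5): {V2, V3, V8}.
Backdoor paths from V6 to V5:
  P1: V6 <- V8 -> V5
The empty set is not sufficient: P1 (V6 <- V8 -> V5) has no collider blocking it and no conditioned non-collider, so it is open.
Try {V8}:
  P1: blocked at fork node V8 ∈ conditioning set.
{V8} contains no descendant of V6 and blocks every backdoor path.
No other singleton works — e.g. {V2} leaves P1 open — so {V8} is the unique smallest valid adjustment set.

{V8}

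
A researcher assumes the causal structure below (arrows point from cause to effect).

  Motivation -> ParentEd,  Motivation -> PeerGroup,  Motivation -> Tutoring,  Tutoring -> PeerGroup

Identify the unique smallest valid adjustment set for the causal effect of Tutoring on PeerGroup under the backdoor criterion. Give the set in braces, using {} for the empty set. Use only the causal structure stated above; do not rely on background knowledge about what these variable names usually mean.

Variables eligible for adjustment (non-descendants of Tutoring, excluding Tutoring and PeerGroup): {Motivation, ParentEd}.
Backdoor paths from Tutoring to PeerGroup:
  P1: Tutoring <- Motivation -> PeerGroup
The empty set is not sufficient: P1 (Tutoring <- Motivation -> PeerGroup) has no collider blocking it and no conditioned non-collider, so it is open.
Try {Motivation}:
  P1: blocked at fork node Motivation ∈ conditioning set.
{Motivation} contains no descendant of Tutoring and blocks every backdoor path.
No other singleton works — e.g. {ParentEd} leaves P1 open — so {Motivation} is the unique smallest valid adjustment set.

{Motivation}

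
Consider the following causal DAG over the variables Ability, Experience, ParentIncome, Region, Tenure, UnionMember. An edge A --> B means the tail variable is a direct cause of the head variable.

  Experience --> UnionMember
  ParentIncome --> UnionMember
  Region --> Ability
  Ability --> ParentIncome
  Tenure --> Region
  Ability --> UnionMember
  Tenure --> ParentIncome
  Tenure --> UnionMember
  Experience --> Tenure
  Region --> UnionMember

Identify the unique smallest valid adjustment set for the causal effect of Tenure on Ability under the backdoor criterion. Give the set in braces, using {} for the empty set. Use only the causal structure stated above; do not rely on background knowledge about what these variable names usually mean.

{}

Variables eligible for adjustment (non-descendants of Tenure, excluding Tenure and Ability): {Experience}.
Backdoor paths from Tenure to Ability:
  P1: Tenure <- Experience -> UnionMember <- Region -> Ability
  P2: Tenure <- Experience -> UnionMember <- Ability
  P3: Tenure <- Experience -> UnionMember <- ParentIncome <- Ability
Each backdoor path contains an unconditioned collider, so every path is already blocked with the empty conditioning set:
  P1: blocked at collider UnionMember (neither it nor any descendant is in the conditioning set).
  P2: blocked at collider UnionMember (neither it nor any descendant is in the conditioning set).
  P3: blocked at collider UnionMember (neither it nor any descendant is in the conditioning set).
The empty set is therefore the unique smallest valid set.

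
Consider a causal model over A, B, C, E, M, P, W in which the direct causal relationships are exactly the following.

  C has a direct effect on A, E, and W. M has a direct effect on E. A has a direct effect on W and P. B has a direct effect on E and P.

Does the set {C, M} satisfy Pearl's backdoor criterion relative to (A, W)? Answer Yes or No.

Backdoor paths from A to W (paths whose first edge points into A):
  P1: A <- C -> W
Condition 1 (no descendant of A in the set): holds — descendants of A are {P, W}; none are in {C, M}.
Condition 2 (every backdoor path blocked by {C, M}):
  P1: blocked at fork node C ∈ conditioning set.
{C, M} satisfies the backdoor criterion.

Yes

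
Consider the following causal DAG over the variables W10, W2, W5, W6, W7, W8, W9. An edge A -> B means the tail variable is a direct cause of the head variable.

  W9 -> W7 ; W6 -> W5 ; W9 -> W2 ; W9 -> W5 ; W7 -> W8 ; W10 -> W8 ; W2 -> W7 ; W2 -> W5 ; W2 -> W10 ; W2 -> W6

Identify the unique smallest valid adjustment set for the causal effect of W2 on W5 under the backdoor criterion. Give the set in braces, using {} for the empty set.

Variables eligible for adjustment (non-descendants of W2, excluding W2 and W5): {W9}.
Backdoor paths from W2 to W5:
  P1: W2 <- W9 -> W5
The empty set is not sufficient: P1 (W2 <- W9 -> W5) has no collider blocking it and no conditioned non-collider, so it is open.
Try {W9}:
  P1: blocked at fork node W9 ∈ conditioning set.
{W9} contains no descendant of W2 and blocks every backdoor path.
{W9} is the unique smallest valid adjustment set.

{W9}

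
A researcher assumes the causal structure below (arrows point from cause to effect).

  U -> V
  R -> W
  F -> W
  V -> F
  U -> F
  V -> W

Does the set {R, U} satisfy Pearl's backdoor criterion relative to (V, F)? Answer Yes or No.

Backdoor paths from V to F (paths whose first edge points into V):
  P1: V <- U -> F
Condition 1 (no descendant of V in the set): holds — descendants of V are {F, W}; none are in {R, U}.
Condition 2 (every backdoor path blocked by {R, U}):
  P1: blocked at fork node U ∈ conditioning set.
{R, U} satisfies the backdoor criterion.

Yes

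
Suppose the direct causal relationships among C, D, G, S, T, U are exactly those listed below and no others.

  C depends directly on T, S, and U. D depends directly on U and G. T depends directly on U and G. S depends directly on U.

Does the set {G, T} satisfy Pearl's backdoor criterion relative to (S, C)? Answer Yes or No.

No

Backdoor paths from S to C (paths whose first edge points into S):
  P1: S <- U -> T -> C
  P2: S <- U -> C
  P3: S <- U -> D <- G -> T -> C
Condition 1 (no descendant of S in the set): holds — descendants of S are {C}; none are in {G, T}.
Condition 2 (every backdoor path blocked by {G, T}):
  P1: blocked at chain node T ∈ conditioning set.
  P2: open — no interior node is in the conditioning set.
  P3: blocked at collider D (neither it nor any descendant is in the conditioning set).
{G, T} does not satisfy the backdoor criterion.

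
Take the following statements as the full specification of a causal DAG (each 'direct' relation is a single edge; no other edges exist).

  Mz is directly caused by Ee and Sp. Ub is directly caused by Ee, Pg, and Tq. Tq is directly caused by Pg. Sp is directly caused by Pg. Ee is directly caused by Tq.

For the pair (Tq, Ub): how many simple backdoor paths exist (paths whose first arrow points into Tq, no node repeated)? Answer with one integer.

A backdoor path from Tq to Ub is any simple undirected path whose first edge points into Tq (i.e. leaves Tq via a parent).
Parents of Tq: {Pg}.
Enumerating:
  P1: Tq <- Pg -> Sp -> Mz <- Ee -> Ub
  P2: Tq <- Pg -> Ub
That exhausts the simple backdoor paths. Count: 2.

2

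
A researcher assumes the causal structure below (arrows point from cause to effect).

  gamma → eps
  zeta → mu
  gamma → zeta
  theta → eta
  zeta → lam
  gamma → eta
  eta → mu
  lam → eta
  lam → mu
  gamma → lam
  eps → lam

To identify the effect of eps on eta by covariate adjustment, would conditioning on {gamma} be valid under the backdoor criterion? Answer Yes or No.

Backdoor paths from eps to eta (paths whose first edge points into eps):
  P1: eps <- gamma -> zeta -> lam -> eta
  P2: eps <- gamma -> zeta -> lam -> mu <- eta
  P3: eps <- gamma -> zeta -> mu <- lam -> eta
  P4: eps <- gamma -> zeta -> mu <- eta
  P5: eps <- gamma -> lam <- zeta -> mu <- eta
  P6: eps <- gamma -> lam -> eta
  P7: eps <- gamma -> lam -> mu <- eta
  P8: eps <- gamma -> eta
Condition 1 (no descendant of eps in the set): holds — descendants of eps are {eta, lam, mu}; none are in {gamma}.
Condition 2 (every backdoor path blocked by {gamma}):
  P1: blocked at fork node gamma ∈ conditioning set.
  P2: blocked at fork node gamma ∈ conditioning set.
  P3: blocked at fork node gamma ∈ conditioning set.
  P4: blocked at fork node gamma ∈ conditioning set.
  P5: blocked at fork node gamma ∈ conditioning set.
  P6: blocked at fork node gamma ∈ conditioning set.
  P7: blocked at fork node gamma ∈ conditioning set.
  P8: blocked at fork node gamma ∈ conditioning set.
{gamma} satisfies the backdoor criterion.

Yes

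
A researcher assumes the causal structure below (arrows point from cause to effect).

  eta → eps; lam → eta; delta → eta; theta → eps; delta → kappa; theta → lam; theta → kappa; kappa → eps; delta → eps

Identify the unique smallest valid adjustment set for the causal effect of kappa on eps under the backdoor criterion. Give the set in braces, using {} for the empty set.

Variables eligible for adjustment (non-descendants of kappa, excluding kappa and eps): {delta, eta, lam, theta}.
Backdoor paths from kappa to eps:
  P1: kappa <- delta -> eta <- lam <- theta -> eps
  P2: kappa <- delta -> eta -> eps
  P3: kappa <- delta -> eps
  P4: kappa <- theta -> lam -> eta <- delta -> eps
  P5: kappa <- theta -> lam -> eta -> eps
  P6: kappa <- theta -> eps
The empty set is not sufficient: P2 (kappa <- delta -> eta -> eps) has no collider blocking it and no conditioned non-collider, so it is open.
Try {delta, theta}:
  P1: blocked at fork node delta ∈ conditioning set.
  P2: blocked at fork node delta ∈ conditioning set.
  P3: blocked at fork node delta ∈ conditioning set.
  P4: blocked at fork node theta ∈ conditioning set.
  P5: blocked at fork node theta ∈ conditioning set.
  P6: blocked at fork node theta ∈ conditioning set.
{delta, theta} contains no descendant of kappa and blocks every backdoor path.
Every element of {delta, theta} is needed (dropping delta leaves P2 open; dropping theta leaves P5 open), so no proper subset is valid.
Among all size-2 subsets of the eligible variables, only {delta, theta} blocks every backdoor path, so it is the unique smallest valid adjustment set.

{delta, theta}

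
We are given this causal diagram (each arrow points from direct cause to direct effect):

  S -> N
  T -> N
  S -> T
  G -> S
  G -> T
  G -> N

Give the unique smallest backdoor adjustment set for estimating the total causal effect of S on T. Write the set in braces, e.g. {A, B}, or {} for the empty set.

Variables eligible for adjustment (non-descendants of S, excluding S and T): {G}.
Backdoor paths from S to T:
  P1: S <- G -> T
  P2: S <- G -> N <- T
The empty set is not sufficient: P1 (S <- G -> T) has no collider blocking it and no conditioned non-collider, so it is open.
Try {G}:
  P1: blocked at fork node G ∈ conditioning set.
  P2: blocked at fork node G ∈ conditioning set.
{G} contains no descendant of S and blocks every backdoor path.
{G} is the unique smallest valid adjustment set.

{G}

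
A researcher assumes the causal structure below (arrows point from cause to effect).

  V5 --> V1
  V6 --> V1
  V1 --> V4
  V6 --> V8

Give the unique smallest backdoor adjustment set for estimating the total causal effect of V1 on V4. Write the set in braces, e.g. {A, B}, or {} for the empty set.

{}

Variables eligible for adjustment (non-descendants of V1, excluding V1 and V4): {V5, V6, V8}.
Backdoor paths from V1 to V4:
  (none)
With no backdoor paths the empty set already satisfies the criterion, and it is trivially minimal.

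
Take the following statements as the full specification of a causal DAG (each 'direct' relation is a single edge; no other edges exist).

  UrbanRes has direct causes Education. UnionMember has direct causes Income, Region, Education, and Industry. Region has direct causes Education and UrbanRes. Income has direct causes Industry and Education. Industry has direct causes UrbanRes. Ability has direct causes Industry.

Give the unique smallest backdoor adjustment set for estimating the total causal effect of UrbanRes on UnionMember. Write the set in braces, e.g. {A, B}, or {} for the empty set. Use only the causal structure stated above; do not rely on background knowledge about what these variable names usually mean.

{Education}

Variables eligible for adjustment (non-descendants of UrbanRes, excluding UrbanRes and UnionMember): {Education}.
Backdoor paths from UrbanRes to UnionMember:
  P1: UrbanRes <- Education -> Region -> UnionMember
  P2: UrbanRes <- Education -> Income <- Industry -> UnionMember
  P3: UrbanRes <- Education -> Income -> UnionMember
  P4: UrbanRes <- Education -> UnionMember
The empty set is not sufficient: P1 (UrbanRes <- Education -> Region -> UnionMember) has no collider blocking it and no conditioned non-collider, so it is open.
Try {Education}:
  P1: blocked at fork node Education ∈ conditioning set.
  P2: blocked at fork node Education ∈ conditioning set.
  P3: blocked at fork node Education ∈ conditioning set.
  P4: blocked at fork node Education ∈ conditioning set.
{Education} contains no descendant of UrbanRes and blocks every backdoor path.
{Education} is the unique smallest valid adjustment set.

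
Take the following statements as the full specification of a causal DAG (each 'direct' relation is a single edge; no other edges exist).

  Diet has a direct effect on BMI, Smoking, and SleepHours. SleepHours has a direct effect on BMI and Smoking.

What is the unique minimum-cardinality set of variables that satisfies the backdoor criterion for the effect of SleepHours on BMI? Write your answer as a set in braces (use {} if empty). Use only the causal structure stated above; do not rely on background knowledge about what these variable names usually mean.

{Diet}

Variables eligible for adjustment (non-descendants of SleepHours, excluding SleepHours and BMI): {Diet}.
Backdoor paths from SleepHours to BMI:
  P1: SleepHours <- Diet -> BMI
The empty set is not sufficient: P1 (SleepHours <- Diet -> BMI) has no collider blocking it and no conditioned non-collider, so it is open.
Try {Diet}:
  P1: blocked at fork node Diet ∈ conditioning set.
{Diet} contains no descendant of SleepHours and blocks every backdoor path.
{Diet} is the unique smallest valid adjustment set.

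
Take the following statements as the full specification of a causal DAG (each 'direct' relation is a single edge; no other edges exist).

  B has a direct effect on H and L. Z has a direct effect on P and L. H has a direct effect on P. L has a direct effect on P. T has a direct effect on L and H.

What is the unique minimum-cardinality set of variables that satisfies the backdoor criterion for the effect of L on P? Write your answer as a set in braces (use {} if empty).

{H, Z}

Variables eligible for adjustment (non-descendants of L, excluding L and P): {B, H, T, Z}.
Backdoor paths from L to P:
  P1: L <- Z -> P
  P2: L <- T -> H -> P
  P3: L <- B -> H -> P
The empty set is not sufficient: P1 (L <- Z -> P) has no collider blocking it and no conditioned non-collider, so it is open.
Try {H, Z}:
  P1: blocked at fork node Z ∈ conditioning set.
  P2: blocked at chain node H ∈ conditioning set.
  P3: blocked at chain node H ∈ conditioning set.
{H, Z} contains no descendant of L and blocks every backdoor path.
Every element of {H, Z} is needed (dropping H leaves P2 open; dropping Z leaves P1 open), so no proper subset is valid.
Among all size-2 subsets of the eligible variables, only {H, Z} blocks every backdoor path, so it is the unique smallest valid adjustment set.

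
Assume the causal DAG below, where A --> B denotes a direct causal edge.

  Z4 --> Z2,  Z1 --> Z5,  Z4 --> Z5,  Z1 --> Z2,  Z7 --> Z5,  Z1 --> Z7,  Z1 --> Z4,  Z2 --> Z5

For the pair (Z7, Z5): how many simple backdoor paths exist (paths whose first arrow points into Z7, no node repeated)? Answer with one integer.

5

A backdoor path from Z7 to Z5 is any simple undirected path whose first edge points into Z7 (i.e. leaves Z7 via a parent).
Parents of Z7: {Z1}.
Enumerating:
  P1: Z7 <- Z1 -> Z4 -> Z2 -> Z5
  P2: Z7 <- Z1 -> Z4 -> Z5
  P3: Z7 <- Z1 -> Z2 <- Z4 -> Z5
  P4: Z7 <- Z1 -> Z2 -> Z5
  P5: Z7 <- Z1 -> Z5
That exhausts the simple backdoor paths. Count: 5.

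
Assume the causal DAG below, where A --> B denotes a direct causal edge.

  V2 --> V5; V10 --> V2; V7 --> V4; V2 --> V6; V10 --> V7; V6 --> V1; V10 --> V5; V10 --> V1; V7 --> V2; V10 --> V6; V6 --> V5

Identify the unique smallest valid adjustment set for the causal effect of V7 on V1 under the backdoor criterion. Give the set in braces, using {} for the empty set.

Variables eligible for adjustment (non-descendants of V7, excluding V7 and V1): {V10}.
Backdoor paths from V7 to V1:
  P1: V7 <- V10 -> V2 -> V6 -> V1
  P2: V7 <- V10 -> V2 -> V5 <- V6 -> V1
  P3: V7 <- V10 -> V6 -> V1
  P4: V7 <- V10 -> V5 <- V2 -> V6 -> V1
  P5: V7 <- V10 -> V5 <- V6 -> V1
  P6: V7 <- V10 -> V1
The empty set is not sufficient: P1 (V7 <- V10 -> V2 -> V6 -> V1) has no collider blocking it and no conditioned non-collider, so it is open.
Try {V10}:
  P1: blocked at fork node V10 ∈ conditioning set.
  P2: blocked at fork node V10 ∈ conditioning set.
  P3: blocked at fork node V10 ∈ conditioning set.
  P4: blocked at fork node V10 ∈ conditioning set.
  P5: blocked at fork node V10 ∈ conditioning set.
  P6: blocked at fork node V10 ∈ conditioning set.
{V10} contains no descendant of V7 and blocks every backdoor path.
{V10} is the unique smallest valid adjustment set.

{V10}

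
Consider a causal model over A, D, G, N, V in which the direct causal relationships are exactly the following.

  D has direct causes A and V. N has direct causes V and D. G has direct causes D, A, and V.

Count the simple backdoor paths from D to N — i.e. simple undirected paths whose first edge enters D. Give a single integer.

A backdoor path from D to N is any simple undirected path whose first edge points into D (i.e. leaves D via a parent).
Parents of D: {A, V}.
Enumerating:
  P1: D <- A -> G <- V -> N
  P2: D <- V -> N
That exhausts the simple backdoor paths. Count: 2.

2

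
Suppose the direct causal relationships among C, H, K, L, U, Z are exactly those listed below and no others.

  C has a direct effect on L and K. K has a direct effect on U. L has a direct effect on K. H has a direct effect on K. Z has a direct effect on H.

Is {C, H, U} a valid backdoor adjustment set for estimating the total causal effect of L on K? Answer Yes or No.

No

Backdoor paths from L to K (paths whose first edge points into L):
  P1: L <- C -> K
Condition 1 (no descendant of L in the set): FAILS — U is a descendant of L.
Condition 2 (every backdoor path blocked by {C, H, U}):
  P1: blocked at fork node C ∈ conditioning set.
{C, H, U} does not satisfy the backdoor criterion.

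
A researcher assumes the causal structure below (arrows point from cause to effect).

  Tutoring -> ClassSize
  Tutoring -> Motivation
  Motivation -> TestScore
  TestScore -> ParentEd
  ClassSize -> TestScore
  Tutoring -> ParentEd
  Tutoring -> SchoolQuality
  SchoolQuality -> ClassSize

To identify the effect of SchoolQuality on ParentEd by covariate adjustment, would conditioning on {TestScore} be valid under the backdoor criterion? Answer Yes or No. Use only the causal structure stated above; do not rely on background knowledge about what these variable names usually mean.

No

Backdoor paths from SchoolQuality to ParentEd (paths whose first edge points into SchoolQuality):
  P1: SchoolQuality <- Tutoring -> Motivation -> TestScore -> ParentEd
  P2: SchoolQuality <- Tutoring -> ClassSize -> TestScore -> ParentEd
  P3: SchoolQuality <- Tutoring -> ParentEd
Condition 1 (no descendant of SchoolQuality in the set): FAILS — TestScore is a descendant of SchoolQuality.
Condition 2 (every backdoor path blocked by {TestScore}):
  P1: blocked at chain node TestScore ∈ conditioning set.
  P2: blocked at chain node TestScore ∈ conditioning set.
  P3: open — no interior node is in the conditioning set.
{TestScore} does not satisfy the backdoor criterion.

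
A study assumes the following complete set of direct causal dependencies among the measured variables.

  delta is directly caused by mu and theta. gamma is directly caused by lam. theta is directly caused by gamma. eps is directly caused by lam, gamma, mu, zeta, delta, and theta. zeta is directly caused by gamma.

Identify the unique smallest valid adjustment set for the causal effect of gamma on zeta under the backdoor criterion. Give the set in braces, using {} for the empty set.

Variables eligible for adjustment (non-descendants of gamma, excluding gamma and zeta): {lam, mu}.
Backdoor paths from gamma to zeta:
  P1: gamma <- lam -> eps <- zeta
Each backdoor path contains an unconditioned collider, so every path is already blocked with the empty conditioning set:
  P1: blocked at collider eps (neither it nor any descendant is in the conditioning set).
The empty set is therefore the unique smallest valid set.

{}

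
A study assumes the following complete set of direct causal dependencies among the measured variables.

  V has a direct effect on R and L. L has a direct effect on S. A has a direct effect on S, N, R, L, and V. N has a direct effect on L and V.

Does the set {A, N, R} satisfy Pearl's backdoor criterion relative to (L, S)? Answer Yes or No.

Yes

Backdoor paths from L to S (paths whose first edge points into L):
  P1: L <- A -> S
  P2: L <- N <- A -> S
  P3: L <- N -> V <- A -> S
  P4: L <- N -> V -> R <- A -> S
  P5: L <- V <- A -> S
  P6: L <- V <- N <- A -> S
  P7: L <- V -> R <- A -> S
Condition 1 (no descendant of L in the set): holds — descendants of L are {S}; none are in {A, N, R}.
Condition 2 (every backdoor path blocked by {A, N, R}):
  P1: blocked at fork node A ∈ conditioning set.
  P2: blocked at chain node N ∈ conditioning set.
  P3: blocked at fork node N ∈ conditioning set.
  P4: blocked at fork node N ∈ conditioning set.
  P5: blocked at fork node A ∈ conditioning set.
  P6: blocked at chain node N ∈ conditioning set.
  P7: blocked at fork node A ∈ conditioning set.
{A, N, R} satisfies the backdoor criterion.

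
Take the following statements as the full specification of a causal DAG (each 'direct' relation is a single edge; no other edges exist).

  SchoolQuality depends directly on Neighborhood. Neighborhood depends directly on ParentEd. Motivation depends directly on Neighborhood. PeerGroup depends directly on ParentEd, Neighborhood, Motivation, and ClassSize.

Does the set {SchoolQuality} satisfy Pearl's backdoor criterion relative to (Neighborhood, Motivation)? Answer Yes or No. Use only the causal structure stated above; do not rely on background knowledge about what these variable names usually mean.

Backdoor paths from Neighborhood to Motivation (paths whose first edge points into Neighborhood):
  P1: Neighborhood <- ParentEd -> PeerGroup <- Motivation
Condition 1 (no descendant of Neighborhood in the set): FAILS — SchoolQuality is a descendant of Neighborhood.
Condition 2 (every backdoor path blocked by {SchoolQuality}):
  P1: blocked at collider PeerGroup (neither it nor any descendant is in the conditioning set).
{SchoolQuality} does not satisfy the backdoor criterion.

No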